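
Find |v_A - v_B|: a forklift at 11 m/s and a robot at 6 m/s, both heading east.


Given: v_A = 11 m/s east, v_B = 6 m/s east
Both move in the same direction; relative speed = |v_A - v_B|
|11 - 6| = |5|
= 5 m/s

5 m/s


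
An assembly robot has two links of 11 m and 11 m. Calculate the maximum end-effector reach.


Given: L1 = 11 m, L2 = 11 m
For a 2-link planar arm, max reach = L1 + L2 (fully extended)
Max reach = 11 + 11
Max reach = 22 m

22 m


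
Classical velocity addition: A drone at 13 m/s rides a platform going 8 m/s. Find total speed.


Given: object velocity = 13 m/s, platform velocity = 8 m/s (same direction)
Using classical velocity addition: v_total = v_object + v_platform
v_total = 13 + 8
v_total = 21 m/s

21 m/s


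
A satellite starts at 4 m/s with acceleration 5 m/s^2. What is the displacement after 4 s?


Given: v0 = 4 m/s, a = 5 m/s^2, t = 4 s
Using s = v0*t + (1/2)*a*t^2
s = 4*4 + (1/2)*5*4^2
s = 16 + (1/2)*80
s = 16 + 40
s = 56

56 m


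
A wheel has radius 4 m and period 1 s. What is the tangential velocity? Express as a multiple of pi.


Given: radius r = 4 m, period T = 1 s
Using v = 2*pi*r / T
v = 2*pi*4 / 1
v = 8*pi / 1
v = 8*pi m/s

8*pi m/s


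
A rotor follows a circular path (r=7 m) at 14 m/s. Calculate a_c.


Given: v = 14 m/s, r = 7 m
Using a_c = v^2 / r
a_c = 14^2 / 7
a_c = 196 / 7
a_c = 28 m/s^2

28 m/s^2


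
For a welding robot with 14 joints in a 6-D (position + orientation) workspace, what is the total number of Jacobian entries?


Given: task space dimension = 6, joints = 14
Jacobian is a 6 x 14 matrix
Total entries = rows * columns
Total = 6 * 14
Total = 84

84


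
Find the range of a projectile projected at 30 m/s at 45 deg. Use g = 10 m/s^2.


Given: v0 = 30 m/s, theta = 45 deg, g = 10 m/s^2
sin(2*45) = sin(90) = 1
Using R = v0^2 * sin(2*theta) / g
R = 30^2 * 1 / 10
R = 900 / 10
R = 90 m

90 m


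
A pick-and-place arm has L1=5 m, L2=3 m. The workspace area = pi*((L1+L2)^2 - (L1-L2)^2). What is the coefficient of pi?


Given: L1 = 5, L2 = 3
(L1+L2)^2 = (8)^2 = 64
(L1-L2)^2 = (2)^2 = 4
Difference = 64 - 4 = 60
This equals 4*L1*L2 = 4*5*3 = 60
Workspace area = 60*pi

60


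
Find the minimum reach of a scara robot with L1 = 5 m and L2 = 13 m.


Given: L1 = 5 m, L2 = 13 m
For a 2-link planar arm, min reach = |L1 - L2| (second link folded back)
Min reach = |5 - 13|
Min reach = 8 m

8 m


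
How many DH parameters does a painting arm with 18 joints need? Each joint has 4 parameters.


Given: 18 joints, 4 DH parameters per joint (d, theta, a, alpha)
Total DH parameters = number_of_joints * 4
Total = 18 * 4
Total = 72

72


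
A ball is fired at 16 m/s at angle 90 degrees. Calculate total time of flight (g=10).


Given: v0 = 16 m/s, theta = 90 deg, g = 10 m/s^2
sin(90) = 1
Using T = 2*v0*sin(theta) / g
T = 2*16*1 / 10
T = 32 / 10
T = 16/5 s

16/5 s


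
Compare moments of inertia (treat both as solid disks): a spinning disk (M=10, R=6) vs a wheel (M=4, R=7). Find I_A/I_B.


Given: M1=10 kg, R1=6 m, M2=4 kg, R2=7 m
For a disk: I = (1/2)*M*R^2, so I_A/I_B = (M1*R1^2)/(M2*R2^2)
M1*R1^2 = 10*36 = 360
M2*R2^2 = 4*49 = 196
I_A/I_B = 360/196 = 90/49

90/49


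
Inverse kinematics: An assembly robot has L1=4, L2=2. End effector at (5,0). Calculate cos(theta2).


Given: L1 = 4, L2 = 2, target (x, y) = (5, 0)
Using cos(theta2) = (x^2 + y^2 - L1^2 - L2^2) / (2*L1*L2)
x^2 + y^2 = 5^2 + 0 = 25
L1^2 + L2^2 = 16 + 4 = 20
Numerator = 25 - 20 = 5
Denominator = 2*4*2 = 16
cos(theta2) = 5/16 = 5/16

5/16


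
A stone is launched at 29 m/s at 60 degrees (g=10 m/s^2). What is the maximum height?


Given: v0 = 29 m/s, theta = 60 deg, g = 10 m/s^2
sin^2(60) = 3/4
Using H = v0^2 * sin^2(theta) / (2*g)
H = 29^2 * 3/4 / (2*10)
H = 841 * 3/4 / 20
H = 2523/4 / 20
H = 2523/80 m

2523/80 m


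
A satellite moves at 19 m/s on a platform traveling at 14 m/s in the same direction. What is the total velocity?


Given: object velocity = 19 m/s, platform velocity = 14 m/s (same direction)
Using classical velocity addition: v_total = v_object + v_platform
v_total = 19 + 14
v_total = 33 m/s

33 m/s


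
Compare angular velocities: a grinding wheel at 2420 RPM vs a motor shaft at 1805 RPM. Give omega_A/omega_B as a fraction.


Given: RPM_A = 2420, RPM_B = 1805
omega = 2*pi*RPM/60, so omega_A/omega_B = RPM_A / RPM_B
omega_A/omega_B = 2420 / 1805
omega_A/omega_B = 484/361

484/361


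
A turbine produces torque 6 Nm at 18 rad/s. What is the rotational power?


Given: tau = 6 Nm, omega = 18 rad/s
Using P = tau * omega
P = 6 * 18
P = 108 W

108 W


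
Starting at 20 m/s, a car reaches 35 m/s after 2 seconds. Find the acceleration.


Given: initial velocity v0 = 20 m/s, final velocity v = 35 m/s, time t = 2 s
Using a = (v - v0) / t
a = (35 - 20) / 2
a = 15 / 2
a = 15/2 m/s^2

15/2 m/s^2


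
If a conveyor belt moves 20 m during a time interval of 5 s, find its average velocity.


Given: distance d = 20 m, time t = 5 s
Using v = d / t
v = 20 / 5
v = 4 m/s

4 m/s


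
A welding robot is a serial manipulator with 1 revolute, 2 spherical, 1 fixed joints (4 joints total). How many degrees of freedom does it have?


Given: serial robot with 1 revolute, 2 spherical, 1 fixed joints
DOF contribution per joint type: revolute=1, prismatic=1, spherical=3, fixed=0
DOF = 1*1 + 2*3 + 1*0
DOF = 7

7


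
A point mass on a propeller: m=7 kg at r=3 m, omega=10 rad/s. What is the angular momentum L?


Given: m = 7 kg, r = 3 m, omega = 10 rad/s
For a point mass: I = m*r^2
I = 7*3^2 = 7*9 = 63
L = I*omega = 63*10
L = 630 kg*m^2/s

630 kg*m^2/s


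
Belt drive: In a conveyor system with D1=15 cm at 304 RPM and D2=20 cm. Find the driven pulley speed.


Given: D1 = 15 cm, w1 = 304 RPM, D2 = 20 cm
Using D1*w1 = D2*w2
w2 = D1*w1 / D2
w2 = 15*304 / 20
w2 = 4560 / 20
w2 = 228 RPM

228 RPM


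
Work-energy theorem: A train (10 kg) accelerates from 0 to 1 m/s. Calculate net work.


Given: m = 10 kg, v0 = 0 m/s, v = 1 m/s
Using W = (1/2)*m*(v^2 - v0^2)
v^2 = 1^2 = 1
v0^2 = 0^2 = 0
v^2 - v0^2 = 1 - 0 = 1
W = (1/2)*10*1 = 5 J

5 J


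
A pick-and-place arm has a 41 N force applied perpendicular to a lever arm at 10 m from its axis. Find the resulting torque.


Given: F = 41 N, r = 10 m, angle = 90 deg (perpendicular)
Using tau = F * r * sin(90)
sin(90) = 1
tau = 41 * 10 * 1
tau = 410 Nm

410 Nm


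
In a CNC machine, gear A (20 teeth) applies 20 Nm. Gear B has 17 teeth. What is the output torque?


Given: N1 = 20, N2 = 17, T1 = 20 Nm
Using T2/T1 = N2/N1
T2 = T1 * N2 / N1
T2 = 20 * 17 / 20
T2 = 340 / 20
T2 = 17 Nm

17 Nm


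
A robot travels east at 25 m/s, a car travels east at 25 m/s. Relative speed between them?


Given: v_A = 25 m/s east, v_B = 25 m/s east
Both move in the same direction; relative speed = |v_A - v_B|
|25 - 25| = |0|
= 0 m/s

0 m/s


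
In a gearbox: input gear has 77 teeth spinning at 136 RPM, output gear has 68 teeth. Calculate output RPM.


Given: N1 = 77 teeth, w1 = 136 RPM, N2 = 68 teeth
Using N1*w1 = N2*w2
w2 = N1*w1 / N2
w2 = 77*136 / 68
w2 = 10472 / 68
w2 = 154 RPM

154 RPM


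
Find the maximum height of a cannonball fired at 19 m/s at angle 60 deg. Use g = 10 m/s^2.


Given: v0 = 19 m/s, theta = 60 deg, g = 10 m/s^2
sin^2(60) = 3/4
Using H = v0^2 * sin^2(theta) / (2*g)
H = 19^2 * 3/4 / (2*10)
H = 361 * 3/4 / 20
H = 1083/4 / 20
H = 1083/80 m

1083/80 m


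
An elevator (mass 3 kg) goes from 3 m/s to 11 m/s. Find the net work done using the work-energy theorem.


Given: m = 3 kg, v0 = 3 m/s, v = 11 m/s
Using W = (1/2)*m*(v^2 - v0^2)
v^2 = 11^2 = 121
v0^2 = 3^2 = 9
v^2 - v0^2 = 121 - 9 = 112
W = (1/2)*3*112 = 168 J

168 J


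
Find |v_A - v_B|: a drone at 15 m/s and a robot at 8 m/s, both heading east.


Given: v_A = 15 m/s east, v_B = 8 m/s east
Both move in the same direction; relative speed = |v_A - v_B|
|15 - 8| = |7|
= 7 m/s

7 m/s


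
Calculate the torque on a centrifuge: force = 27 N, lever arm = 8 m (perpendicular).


Given: F = 27 N, r = 8 m, angle = 90 deg (perpendicular)
Using tau = F * r * sin(90)
sin(90) = 1
tau = 27 * 8 * 1
tau = 216 Nm

216 Nm


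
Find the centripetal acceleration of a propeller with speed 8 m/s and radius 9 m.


Given: v = 8 m/s, r = 9 m
Using a_c = v^2 / r
a_c = 8^2 / 9
a_c = 64 / 9
a_c = 64/9 m/s^2

64/9 m/s^2


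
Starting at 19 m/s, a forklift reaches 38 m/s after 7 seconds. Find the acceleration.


Given: initial velocity v0 = 19 m/s, final velocity v = 38 m/s, time t = 7 s
Using a = (v - v0) / t
a = (38 - 19) / 7
a = 19 / 7
a = 19/7 m/s^2

19/7 m/s^2


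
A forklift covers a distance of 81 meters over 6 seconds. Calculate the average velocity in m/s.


Given: distance d = 81 m, time t = 6 s
Using v = d / t
v = 81 / 6
v = 27/2 m/s

27/2 m/s


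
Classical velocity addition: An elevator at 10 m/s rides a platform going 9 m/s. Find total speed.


Given: object velocity = 10 m/s, platform velocity = 9 m/s (same direction)
Using classical velocity addition: v_total = v_object + v_platform
v_total = 10 + 9
v_total = 19 m/s

19 m/s


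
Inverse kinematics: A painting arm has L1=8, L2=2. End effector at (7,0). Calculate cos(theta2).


Given: L1 = 8, L2 = 2, target (x, y) = (7, 0)
Using cos(theta2) = (x^2 + y^2 - L1^2 - L2^2) / (2*L1*L2)
x^2 + y^2 = 7^2 + 0 = 49
L1^2 + L2^2 = 64 + 4 = 68
Numerator = 49 - 68 = -19
Denominator = 2*8*2 = 32
cos(theta2) = -19/32 = -19/32

-19/32


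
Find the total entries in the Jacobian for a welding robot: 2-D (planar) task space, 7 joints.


Given: task space dimension = 2, joints = 7
Jacobian is a 2 x 7 matrix
Total entries = rows * columns
Total = 2 * 7
Total = 14

14


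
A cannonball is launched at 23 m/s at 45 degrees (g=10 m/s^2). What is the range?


Given: v0 = 23 m/s, theta = 45 deg, g = 10 m/s^2
sin(2*45) = sin(90) = 1
Using R = v0^2 * sin(2*theta) / g
R = 23^2 * 1 / 10
R = 529 / 10
R = 529/10 m

529/10 m


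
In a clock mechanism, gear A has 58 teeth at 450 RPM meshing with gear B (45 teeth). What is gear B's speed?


Given: N1 = 58 teeth, w1 = 450 RPM, N2 = 45 teeth
Using N1*w1 = N2*w2
w2 = N1*w1 / N2
w2 = 58*450 / 45
w2 = 26100 / 45
w2 = 580 RPM

580 RPM


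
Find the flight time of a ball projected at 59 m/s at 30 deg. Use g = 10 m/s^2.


Given: v0 = 59 m/s, theta = 30 deg, g = 10 m/s^2
sin(30) = 1/2
Using T = 2*v0*sin(theta) / g
T = 2*59*1/2 / 10
T = 59 / 10
T = 59/10 s

59/10 s


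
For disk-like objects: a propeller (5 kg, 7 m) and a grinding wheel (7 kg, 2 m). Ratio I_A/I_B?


Given: M1=5 kg, R1=7 m, M2=7 kg, R2=2 m
For a disk: I = (1/2)*M*R^2, so I_A/I_B = (M1*R1^2)/(M2*R2^2)
M1*R1^2 = 5*49 = 245
M2*R2^2 = 7*4 = 28
I_A/I_B = 245/28 = 35/4

35/4


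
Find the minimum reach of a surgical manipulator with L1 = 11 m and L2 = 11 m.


Given: L1 = 11 m, L2 = 11 m
For a 2-link planar arm, min reach = |L1 - L2| (second link folded back)
Min reach = |11 - 11|
Min reach = 0 m

0 m


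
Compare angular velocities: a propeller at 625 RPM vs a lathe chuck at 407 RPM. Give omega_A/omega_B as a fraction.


Given: RPM_A = 625, RPM_B = 407
omega = 2*pi*RPM/60, so omega_A/omega_B = RPM_A / RPM_B
omega_A/omega_B = 625 / 407
omega_A/omega_B = 625/407

625/407


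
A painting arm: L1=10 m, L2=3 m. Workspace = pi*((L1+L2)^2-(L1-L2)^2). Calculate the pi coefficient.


Given: L1 = 10, L2 = 3
(L1+L2)^2 = (13)^2 = 169
(L1-L2)^2 = (7)^2 = 49
Difference = 169 - 49 = 120
This equals 4*L1*L2 = 4*10*3 = 120
Workspace area = 120*pi

120


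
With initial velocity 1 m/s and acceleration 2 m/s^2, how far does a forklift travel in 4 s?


Given: v0 = 1 m/s, a = 2 m/s^2, t = 4 s
Using s = v0*t + (1/2)*a*t^2
s = 1*4 + (1/2)*2*4^2
s = 4 + (1/2)*32
s = 4 + 16
s = 20

20 m


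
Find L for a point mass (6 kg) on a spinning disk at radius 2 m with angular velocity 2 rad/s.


Given: m = 6 kg, r = 2 m, omega = 2 rad/s
For a point mass: I = m*r^2
I = 6*2^2 = 6*4 = 24
L = I*omega = 24*2
L = 48 kg*m^2/s

48 kg*m^2/s


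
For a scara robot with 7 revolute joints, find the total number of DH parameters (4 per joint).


Given: 7 joints, 4 DH parameters per joint (d, theta, a, alpha)
Total DH parameters = number_of_joints * 4
Total = 7 * 4
Total = 28

28


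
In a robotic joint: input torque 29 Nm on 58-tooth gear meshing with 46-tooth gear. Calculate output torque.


Given: N1 = 58, N2 = 46, T1 = 29 Nm
Using T2/T1 = N2/N1
T2 = T1 * N2 / N1
T2 = 29 * 46 / 58
T2 = 1334 / 58
T2 = 23 Nm

23 Nm


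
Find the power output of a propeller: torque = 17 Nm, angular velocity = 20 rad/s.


Given: tau = 17 Nm, omega = 20 rad/s
Using P = tau * omega
P = 17 * 20
P = 340 W

340 W


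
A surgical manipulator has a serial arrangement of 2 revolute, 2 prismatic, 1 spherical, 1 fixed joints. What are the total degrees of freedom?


Given: serial robot with 2 revolute, 2 prismatic, 1 spherical, 1 fixed joints
DOF contribution per joint type: revolute=1, prismatic=1, spherical=3, fixed=0
DOF = 2*1 + 2*1 + 1*3 + 1*0
DOF = 7

7


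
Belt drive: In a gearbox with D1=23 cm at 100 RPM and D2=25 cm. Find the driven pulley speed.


Given: D1 = 23 cm, w1 = 100 RPM, D2 = 25 cm
Using D1*w1 = D2*w2
w2 = D1*w1 / D2
w2 = 23*100 / 25
w2 = 2300 / 25
w2 = 92 RPM

92 RPM


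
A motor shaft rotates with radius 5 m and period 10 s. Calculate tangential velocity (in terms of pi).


Given: radius r = 5 m, period T = 10 s
Using v = 2*pi*r / T
v = 2*pi*5 / 10
v = 10*pi / 10
v = 1*pi m/s

1*pi m/s


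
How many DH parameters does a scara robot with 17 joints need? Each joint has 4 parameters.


Given: 17 joints, 4 DH parameters per joint (d, theta, a, alpha)
Total DH parameters = number_of_joints * 4
Total = 17 * 4
Total = 68

68


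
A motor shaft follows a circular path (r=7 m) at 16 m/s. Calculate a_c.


Given: v = 16 m/s, r = 7 m
Using a_c = v^2 / r
a_c = 16^2 / 7
a_c = 256 / 7
a_c = 256/7 m/s^2

256/7 m/s^2


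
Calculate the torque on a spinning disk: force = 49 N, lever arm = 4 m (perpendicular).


Given: F = 49 N, r = 4 m, angle = 90 deg (perpendicular)
Using tau = F * r * sin(90)
sin(90) = 1
tau = 49 * 4 * 1
tau = 196 Nm

196 Nm


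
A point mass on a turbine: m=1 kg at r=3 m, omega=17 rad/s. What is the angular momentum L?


Given: m = 1 kg, r = 3 m, omega = 17 rad/s
For a point mass: I = m*r^2
I = 1*3^2 = 1*9 = 9
L = I*omega = 9*17
L = 153 kg*m^2/s

153 kg*m^2/s


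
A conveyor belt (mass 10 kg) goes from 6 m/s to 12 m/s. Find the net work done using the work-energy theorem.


Given: m = 10 kg, v0 = 6 m/s, v = 12 m/s
Using W = (1/2)*m*(v^2 - v0^2)
v^2 = 12^2 = 144
v0^2 = 6^2 = 36
v^2 - v0^2 = 144 - 36 = 108
W = (1/2)*10*108 = 540 J

540 J


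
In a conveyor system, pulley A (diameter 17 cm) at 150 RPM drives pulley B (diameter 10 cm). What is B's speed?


Given: D1 = 17 cm, w1 = 150 RPM, D2 = 10 cm
Using D1*w1 = D2*w2
w2 = D1*w1 / D2
w2 = 17*150 / 10
w2 = 2550 / 10
w2 = 255 RPM

255 RPM


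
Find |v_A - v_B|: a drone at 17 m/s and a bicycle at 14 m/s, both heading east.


Given: v_A = 17 m/s east, v_B = 14 m/s east
Both move in the same direction; relative speed = |v_A - v_B|
|17 - 14| = |3|
= 3 m/s

3 m/s


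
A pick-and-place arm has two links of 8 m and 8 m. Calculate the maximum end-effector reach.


Given: L1 = 8 m, L2 = 8 m
For a 2-link planar arm, max reach = L1 + L2 (fully extended)
Max reach = 8 + 8
Max reach = 16 m

16 m


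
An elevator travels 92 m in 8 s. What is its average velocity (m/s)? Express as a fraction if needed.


Given: distance d = 92 m, time t = 8 s
Using v = d / t
v = 92 / 8
v = 23/2 m/s

23/2 m/s


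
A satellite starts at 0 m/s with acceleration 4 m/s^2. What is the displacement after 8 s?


Given: v0 = 0 m/s, a = 4 m/s^2, t = 8 s
Using s = v0*t + (1/2)*a*t^2
s = 0*8 + (1/2)*4*8^2
s = 0 + (1/2)*256
s = 0 + 128
s = 128

128 m


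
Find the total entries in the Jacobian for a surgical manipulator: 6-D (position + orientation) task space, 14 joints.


Given: task space dimension = 6, joints = 14
Jacobian is a 6 x 14 matrix
Total entries = rows * columns
Total = 6 * 14
Total = 84

84


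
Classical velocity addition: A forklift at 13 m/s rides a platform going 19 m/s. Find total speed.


Given: object velocity = 13 m/s, platform velocity = 19 m/s (same direction)
Using classical velocity addition: v_total = v_object + v_platform
v_total = 13 + 19
v_total = 32 m/s

32 m/s


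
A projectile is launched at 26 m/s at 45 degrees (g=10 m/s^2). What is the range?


Given: v0 = 26 m/s, theta = 45 deg, g = 10 m/s^2
sin(2*45) = sin(90) = 1
Using R = v0^2 * sin(2*theta) / g
R = 26^2 * 1 / 10
R = 676 / 10
R = 338/5 m

338/5 m


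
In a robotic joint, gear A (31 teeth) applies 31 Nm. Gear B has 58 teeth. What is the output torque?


Given: N1 = 31, N2 = 58, T1 = 31 Nm
Using T2/T1 = N2/N1
T2 = T1 * N2 / N1
T2 = 31 * 58 / 31
T2 = 1798 / 31
T2 = 58 Nm

58 Nm


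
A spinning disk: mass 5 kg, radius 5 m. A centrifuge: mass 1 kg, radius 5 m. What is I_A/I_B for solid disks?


Given: M1=5 kg, R1=5 m, M2=1 kg, R2=5 m
For a disk: I = (1/2)*M*R^2, so I_A/I_B = (M1*R1^2)/(M2*R2^2)
M1*R1^2 = 5*25 = 125
M2*R2^2 = 1*25 = 25
I_A/I_B = 125/25 = 5

5


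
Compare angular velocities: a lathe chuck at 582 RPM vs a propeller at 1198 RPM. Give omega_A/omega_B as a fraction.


Given: RPM_A = 582, RPM_B = 1198
omega = 2*pi*RPM/60, so omega_A/omega_B = RPM_A / RPM_B
omega_A/omega_B = 582 / 1198
omega_A/omega_B = 291/599

291/599


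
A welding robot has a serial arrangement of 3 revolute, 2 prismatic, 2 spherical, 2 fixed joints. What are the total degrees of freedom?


Given: serial robot with 3 revolute, 2 prismatic, 2 spherical, 2 fixed joints
DOF contribution per joint type: revolute=1, prismatic=1, spherical=3, fixed=0
DOF = 3*1 + 2*1 + 2*3 + 2*0
DOF = 11

11


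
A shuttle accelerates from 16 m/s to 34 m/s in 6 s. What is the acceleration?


Given: initial velocity v0 = 16 m/s, final velocity v = 34 m/s, time t = 6 s
Using a = (v - v0) / t
a = (34 - 16) / 6
a = 18 / 6
a = 3 m/s^2

3 m/s^2


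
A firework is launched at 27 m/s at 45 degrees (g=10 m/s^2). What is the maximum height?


Given: v0 = 27 m/s, theta = 45 deg, g = 10 m/s^2
sin^2(45) = 1/2
Using H = v0^2 * sin^2(theta) / (2*g)
H = 27^2 * 1/2 / (2*10)
H = 729 * 1/2 / 20
H = 729/2 / 20
H = 729/40 m

729/40 m


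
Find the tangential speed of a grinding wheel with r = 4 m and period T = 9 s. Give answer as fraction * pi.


Given: radius r = 4 m, period T = 9 s
Using v = 2*pi*r / T
v = 2*pi*4 / 9
v = 8*pi / 9
v = 8/9*pi m/s

8/9*pi m/s


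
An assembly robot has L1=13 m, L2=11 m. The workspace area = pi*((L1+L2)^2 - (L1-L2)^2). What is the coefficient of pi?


Given: L1 = 13, L2 = 11
(L1+L2)^2 = (24)^2 = 576
(L1-L2)^2 = (2)^2 = 4
Difference = 576 - 4 = 572
This equals 4*L1*L2 = 4*13*11 = 572
Workspace area = 572*pi

572


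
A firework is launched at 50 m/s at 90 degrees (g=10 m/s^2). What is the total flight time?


Given: v0 = 50 m/s, theta = 90 deg, g = 10 m/s^2
sin(90) = 1
Using T = 2*v0*sin(theta) / g
T = 2*50*1 / 10
T = 100 / 10
T = 10 s

10 s


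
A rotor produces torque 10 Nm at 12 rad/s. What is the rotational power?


Given: tau = 10 Nm, omega = 12 rad/s
Using P = tau * omega
P = 10 * 12
P = 120 W

120 W


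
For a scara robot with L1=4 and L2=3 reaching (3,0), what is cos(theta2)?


Given: L1 = 4, L2 = 3, target (x, y) = (3, 0)
Using cos(theta2) = (x^2 + y^2 - L1^2 - L2^2) / (2*L1*L2)
x^2 + y^2 = 3^2 + 0 = 9
L1^2 + L2^2 = 16 + 9 = 25
Numerator = 9 - 25 = -16
Denominator = 2*4*3 = 24
cos(theta2) = -16/24 = -2/3

-2/3


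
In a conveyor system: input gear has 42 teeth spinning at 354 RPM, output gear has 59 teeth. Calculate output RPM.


Given: N1 = 42 teeth, w1 = 354 RPM, N2 = 59 teeth
Using N1*w1 = N2*w2
w2 = N1*w1 / N2
w2 = 42*354 / 59
w2 = 14868 / 59
w2 = 252 RPM

252 RPM


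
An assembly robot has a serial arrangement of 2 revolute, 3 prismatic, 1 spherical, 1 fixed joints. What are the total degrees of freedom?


Given: serial robot with 2 revolute, 3 prismatic, 1 spherical, 1 fixed joints
DOF contribution per joint type: revolute=1, prismatic=1, spherical=3, fixed=0
DOF = 2*1 + 3*1 + 1*3 + 1*0
DOF = 8

8


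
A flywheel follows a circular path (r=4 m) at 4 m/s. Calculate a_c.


Given: v = 4 m/s, r = 4 m
Using a_c = v^2 / r
a_c = 4^2 / 4
a_c = 16 / 4
a_c = 4 m/s^2

4 m/s^2


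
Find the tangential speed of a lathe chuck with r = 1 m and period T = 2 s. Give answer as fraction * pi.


Given: radius r = 1 m, period T = 2 s
Using v = 2*pi*r / T
v = 2*pi*1 / 2
v = 2*pi / 2
v = 1*pi m/s

1*pi m/s


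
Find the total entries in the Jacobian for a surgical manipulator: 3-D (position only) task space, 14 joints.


Given: task space dimension = 3, joints = 14
Jacobian is a 3 x 14 matrix
Total entries = rows * columns
Total = 3 * 14
Total = 42

42


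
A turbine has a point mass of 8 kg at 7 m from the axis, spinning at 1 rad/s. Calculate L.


Given: m = 8 kg, r = 7 m, omega = 1 rad/s
For a point mass: I = m*r^2
I = 8*7^2 = 8*49 = 392
L = I*omega = 392*1
L = 392 kg*m^2/s

392 kg*m^2/s


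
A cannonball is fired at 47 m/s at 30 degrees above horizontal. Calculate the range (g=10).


Given: v0 = 47 m/s, theta = 30 deg, g = 10 m/s^2
sin(2*30) = sin(60) = sqrt(3)/2
Using R = v0^2 * sin(2*theta) / g
R = 47^2 * (sqrt(3)/2) / 10
R = 2209 * sqrt(3) / 20
R = 2209/20*sqrt(3) m

2209/20*sqrt(3) m


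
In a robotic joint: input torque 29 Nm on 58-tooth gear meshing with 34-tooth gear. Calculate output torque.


Given: N1 = 58, N2 = 34, T1 = 29 Nm
Using T2/T1 = N2/N1
T2 = T1 * N2 / N1
T2 = 29 * 34 / 58
T2 = 986 / 58
T2 = 17 Nm

17 Nm


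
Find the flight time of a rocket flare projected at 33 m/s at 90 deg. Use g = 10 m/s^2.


Given: v0 = 33 m/s, theta = 90 deg, g = 10 m/s^2
sin(90) = 1
Using T = 2*v0*sin(theta) / g
T = 2*33*1 / 10
T = 66 / 10
T = 33/5 s

33/5 s


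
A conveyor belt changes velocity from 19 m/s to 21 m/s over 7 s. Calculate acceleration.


Given: initial velocity v0 = 19 m/s, final velocity v = 21 m/s, time t = 7 s
Using a = (v - v0) / t
a = (21 - 19) / 7
a = 2 / 7
a = 2/7 m/s^2

2/7 m/s^2


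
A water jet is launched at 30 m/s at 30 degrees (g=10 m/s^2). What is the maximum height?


Given: v0 = 30 m/s, theta = 30 deg, g = 10 m/s^2
sin^2(30) = 1/4
Using H = v0^2 * sin^2(theta) / (2*g)
H = 30^2 * 1/4 / (2*10)
H = 900 * 1/4 / 20
H = 225 / 20
H = 45/4 m

45/4 m


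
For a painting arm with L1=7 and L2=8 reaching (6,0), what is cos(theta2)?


Given: L1 = 7, L2 = 8, target (x, y) = (6, 0)
Using cos(theta2) = (x^2 + y^2 - L1^2 - L2^2) / (2*L1*L2)
x^2 + y^2 = 6^2 + 0 = 36
L1^2 + L2^2 = 49 + 64 = 113
Numerator = 36 - 113 = -77
Denominator = 2*7*8 = 112
cos(theta2) = -77/112 = -11/16

-11/16


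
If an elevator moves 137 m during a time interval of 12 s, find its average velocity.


Given: distance d = 137 m, time t = 12 s
Using v = d / t
v = 137 / 12
v = 137/12 m/s

137/12 m/s


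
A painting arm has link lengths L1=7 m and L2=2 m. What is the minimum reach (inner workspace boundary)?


Given: L1 = 7 m, L2 = 2 m
For a 2-link planar arm, min reach = |L1 - L2| (second link folded back)
Min reach = |7 - 2|
Min reach = 5 m

5 m


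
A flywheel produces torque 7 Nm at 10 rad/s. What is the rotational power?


Given: tau = 7 Nm, omega = 10 rad/s
Using P = tau * omega
P = 7 * 10
P = 70 W

70 W


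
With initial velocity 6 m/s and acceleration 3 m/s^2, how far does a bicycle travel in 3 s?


Given: v0 = 6 m/s, a = 3 m/s^2, t = 3 s
Using s = v0*t + (1/2)*a*t^2
s = 6*3 + (1/2)*3*3^2
s = 18 + (1/2)*27
s = 18 + 27/2
s = 63/2

63/2 m


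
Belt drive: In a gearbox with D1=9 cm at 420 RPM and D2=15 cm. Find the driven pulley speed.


Given: D1 = 9 cm, w1 = 420 RPM, D2 = 15 cm
Using D1*w1 = D2*w2
w2 = D1*w1 / D2
w2 = 9*420 / 15
w2 = 3780 / 15
w2 = 252 RPM

252 RPM


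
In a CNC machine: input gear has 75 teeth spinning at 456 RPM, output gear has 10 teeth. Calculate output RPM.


Given: N1 = 75 teeth, w1 = 456 RPM, N2 = 10 teeth
Using N1*w1 = N2*w2
w2 = N1*w1 / N2
w2 = 75*456 / 10
w2 = 34200 / 10
w2 = 3420 RPM

3420 RPM


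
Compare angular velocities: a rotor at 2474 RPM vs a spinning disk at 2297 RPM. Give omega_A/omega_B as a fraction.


Given: RPM_A = 2474, RPM_B = 2297
omega = 2*pi*RPM/60, so omega_A/omega_B = RPM_A / RPM_B
omega_A/omega_B = 2474 / 2297
omega_A/omega_B = 2474/2297

2474/2297


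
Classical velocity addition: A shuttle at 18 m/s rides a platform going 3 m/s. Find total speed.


Given: object velocity = 18 m/s, platform velocity = 3 m/s (same direction)
Using classical velocity addition: v_total = v_object + v_platform
v_total = 18 + 3
v_total = 21 m/s

21 m/s


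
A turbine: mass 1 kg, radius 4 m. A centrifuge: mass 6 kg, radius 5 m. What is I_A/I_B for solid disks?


Given: M1=1 kg, R1=4 m, M2=6 kg, R2=5 m
For a disk: I = (1/2)*M*R^2, so I_A/I_B = (M1*R1^2)/(M2*R2^2)
M1*R1^2 = 1*16 = 16
M2*R2^2 = 6*25 = 150
I_A/I_B = 16/150 = 8/75

8/75


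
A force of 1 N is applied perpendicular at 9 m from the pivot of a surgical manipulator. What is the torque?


Given: F = 1 N, r = 9 m, angle = 90 deg (perpendicular)
Using tau = F * r * sin(90)
sin(90) = 1
tau = 1 * 9 * 1
tau = 9 Nm

9 Nm


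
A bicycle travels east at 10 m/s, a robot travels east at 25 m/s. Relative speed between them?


Given: v_A = 10 m/s east, v_B = 25 m/s east
Both move in the same direction; relative speed = |v_A - v_B|
|10 - 25| = |-15|
= 15 m/s

15 m/s


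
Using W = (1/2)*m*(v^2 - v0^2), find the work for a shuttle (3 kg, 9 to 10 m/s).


Given: m = 3 kg, v0 = 9 m/s, v = 10 m/s
Using W = (1/2)*m*(v^2 - v0^2)
v^2 = 10^2 = 100
v0^2 = 9^2 = 81
v^2 - v0^2 = 100 - 81 = 19
W = (1/2)*3*19 = 57/2 J

57/2 J


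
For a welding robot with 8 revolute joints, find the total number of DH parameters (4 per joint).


Given: 8 joints, 4 DH parameters per joint (d, theta, a, alpha)
Total DH parameters = number_of_joints * 4
Total = 8 * 4
Total = 32

32


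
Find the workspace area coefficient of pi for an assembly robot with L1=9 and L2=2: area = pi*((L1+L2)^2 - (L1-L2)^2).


Given: L1 = 9, L2 = 2
(L1+L2)^2 = (11)^2 = 121
(L1-L2)^2 = (7)^2 = 49
Difference = 121 - 49 = 72
This equals 4*L1*L2 = 4*9*2 = 72
Workspace area = 72*pi

72


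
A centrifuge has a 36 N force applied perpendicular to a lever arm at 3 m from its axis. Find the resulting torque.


Given: F = 36 N, r = 3 m, angle = 90 deg (perpendicular)
Using tau = F * r * sin(90)
sin(90) = 1
tau = 36 * 3 * 1
tau = 108 Nm

108 Nm


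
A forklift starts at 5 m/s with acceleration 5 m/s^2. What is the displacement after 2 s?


Given: v0 = 5 m/s, a = 5 m/s^2, t = 2 s
Using s = v0*t + (1/2)*a*t^2
s = 5*2 + (1/2)*5*2^2
s = 10 + (1/2)*20
s = 10 + 10
s = 20

20 m


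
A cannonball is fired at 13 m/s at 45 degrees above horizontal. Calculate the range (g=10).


Given: v0 = 13 m/s, theta = 45 deg, g = 10 m/s^2
sin(2*45) = sin(90) = 1
Using R = v0^2 * sin(2*theta) / g
R = 13^2 * 1 / 10
R = 169 / 10
R = 169/10 m

169/10 m


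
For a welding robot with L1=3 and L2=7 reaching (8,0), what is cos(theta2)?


Given: L1 = 3, L2 = 7, target (x, y) = (8, 0)
Using cos(theta2) = (x^2 + y^2 - L1^2 - L2^2) / (2*L1*L2)
x^2 + y^2 = 8^2 + 0 = 64
L1^2 + L2^2 = 9 + 49 = 58
Numerator = 64 - 58 = 6
Denominator = 2*3*7 = 42
cos(theta2) = 6/42 = 1/7

1/7


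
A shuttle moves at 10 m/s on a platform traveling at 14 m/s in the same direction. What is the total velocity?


Given: object velocity = 10 m/s, platform velocity = 14 m/s (same direction)
Using classical velocity addition: v_total = v_object + v_platform
v_total = 10 + 14
v_total = 24 m/s

24 m/s


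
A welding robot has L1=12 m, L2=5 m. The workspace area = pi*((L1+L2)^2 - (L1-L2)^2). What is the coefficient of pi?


Given: L1 = 12, L2 = 5
(L1+L2)^2 = (17)^2 = 289
(L1-L2)^2 = (7)^2 = 49
Difference = 289 - 49 = 240
This equals 4*L1*L2 = 4*12*5 = 240
Workspace area = 240*pi

240


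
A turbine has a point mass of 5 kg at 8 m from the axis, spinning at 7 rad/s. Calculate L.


Given: m = 5 kg, r = 8 m, omega = 7 rad/s
For a point mass: I = m*r^2
I = 5*8^2 = 5*64 = 320
L = I*omega = 320*7
L = 2240 kg*m^2/s

2240 kg*m^2/s


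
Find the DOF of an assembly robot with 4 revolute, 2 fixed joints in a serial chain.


Given: serial robot with 4 revolute, 2 fixed joints
DOF contribution per joint type: revolute=1, prismatic=1, spherical=3, fixed=0
DOF = 4*1 + 2*0
DOF = 4

4


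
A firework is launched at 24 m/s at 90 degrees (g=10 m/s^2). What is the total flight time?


Given: v0 = 24 m/s, theta = 90 deg, g = 10 m/s^2
sin(90) = 1
Using T = 2*v0*sin(theta) / g
T = 2*24*1 / 10
T = 48 / 10
T = 24/5 s

24/5 s


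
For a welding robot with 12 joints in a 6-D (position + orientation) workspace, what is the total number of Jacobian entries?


Given: task space dimension = 6, joints = 12
Jacobian is a 6 x 12 matrix
Total entries = rows * columns
Total = 6 * 12
Total = 72

72


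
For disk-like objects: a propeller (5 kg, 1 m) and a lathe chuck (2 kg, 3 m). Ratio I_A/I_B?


Given: M1=5 kg, R1=1 m, M2=2 kg, R2=3 m
For a disk: I = (1/2)*M*R^2, so I_A/I_B = (M1*R1^2)/(M2*R2^2)
M1*R1^2 = 5*1 = 5
M2*R2^2 = 2*9 = 18
I_A/I_B = 5/18 = 5/18

5/18


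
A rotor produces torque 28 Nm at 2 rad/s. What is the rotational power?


Given: tau = 28 Nm, omega = 2 rad/s
Using P = tau * omega
P = 28 * 2
P = 56 W

56 W


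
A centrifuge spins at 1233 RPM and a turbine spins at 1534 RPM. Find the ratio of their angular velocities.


Given: RPM_A = 1233, RPM_B = 1534
omega = 2*pi*RPM/60, so omega_A/omega_B = RPM_A / RPM_B
omega_A/omega_B = 1233 / 1534
omega_A/omega_B = 1233/1534

1233/1534


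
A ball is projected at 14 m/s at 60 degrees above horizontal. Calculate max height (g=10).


Given: v0 = 14 m/s, theta = 60 deg, g = 10 m/s^2
sin^2(60) = 3/4
Using H = v0^2 * sin^2(theta) / (2*g)
H = 14^2 * 3/4 / (2*10)
H = 196 * 3/4 / 20
H = 147 / 20
H = 147/20 m

147/20 m


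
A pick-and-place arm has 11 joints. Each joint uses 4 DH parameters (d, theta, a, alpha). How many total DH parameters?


Given: 11 joints, 4 DH parameters per joint (d, theta, a, alpha)
Total DH parameters = number_of_joints * 4
Total = 11 * 4
Total = 44

44


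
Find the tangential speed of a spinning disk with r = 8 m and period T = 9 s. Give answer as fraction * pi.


Given: radius r = 8 m, period T = 9 s
Using v = 2*pi*r / T
v = 2*pi*8 / 9
v = 16*pi / 9
v = 16/9*pi m/s

16/9*pi m/s


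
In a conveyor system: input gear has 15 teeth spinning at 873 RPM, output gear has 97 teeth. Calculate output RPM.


Given: N1 = 15 teeth, w1 = 873 RPM, N2 = 97 teeth
Using N1*w1 = N2*w2
w2 = N1*w1 / N2
w2 = 15*873 / 97
w2 = 13095 / 97
w2 = 135 RPM

135 RPM


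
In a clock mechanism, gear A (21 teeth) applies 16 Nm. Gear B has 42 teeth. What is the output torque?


Given: N1 = 21, N2 = 42, T1 = 16 Nm
Using T2/T1 = N2/N1
T2 = T1 * N2 / N1
T2 = 16 * 42 / 21
T2 = 672 / 21
T2 = 32 Nm

32 Nm


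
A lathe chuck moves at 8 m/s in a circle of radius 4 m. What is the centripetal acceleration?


Given: v = 8 m/s, r = 4 m
Using a_c = v^2 / r
a_c = 8^2 / 4
a_c = 64 / 4
a_c = 16 m/s^2

16 m/s^2


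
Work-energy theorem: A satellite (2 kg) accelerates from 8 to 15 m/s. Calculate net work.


Given: m = 2 kg, v0 = 8 m/s, v = 15 m/s
Using W = (1/2)*m*(v^2 - v0^2)
v^2 = 15^2 = 225
v0^2 = 8^2 = 64
v^2 - v0^2 = 225 - 64 = 161
W = (1/2)*2*161 = 161 J

161 J


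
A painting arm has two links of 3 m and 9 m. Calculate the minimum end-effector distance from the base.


Given: L1 = 3 m, L2 = 9 m
For a 2-link planar arm, min reach = |L1 - L2| (second link folded back)
Min reach = |3 - 9|
Min reach = 6 m

6 m


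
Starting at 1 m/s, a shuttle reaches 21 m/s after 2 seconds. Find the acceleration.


Given: initial velocity v0 = 1 m/s, final velocity v = 21 m/s, time t = 2 s
Using a = (v - v0) / t
a = (21 - 1) / 2
a = 20 / 2
a = 10 m/s^2

10 m/s^2


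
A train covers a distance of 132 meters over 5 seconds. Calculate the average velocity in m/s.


Given: distance d = 132 m, time t = 5 s
Using v = d / t
v = 132 / 5
v = 132/5 m/s

132/5 m/s


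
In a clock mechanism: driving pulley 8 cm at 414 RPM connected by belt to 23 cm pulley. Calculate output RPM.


Given: D1 = 8 cm, w1 = 414 RPM, D2 = 23 cm
Using D1*w1 = D2*w2
w2 = D1*w1 / D2
w2 = 8*414 / 23
w2 = 3312 / 23
w2 = 144 RPM

144 RPM


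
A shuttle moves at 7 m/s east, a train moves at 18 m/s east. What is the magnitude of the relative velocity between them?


Given: v_A = 7 m/s east, v_B = 18 m/s east
Both move in the same direction; relative speed = |v_A - v_B|
|7 - 18| = |-11|
= 11 m/s

11 m/s


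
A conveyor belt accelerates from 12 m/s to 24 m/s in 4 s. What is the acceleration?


Given: initial velocity v0 = 12 m/s, final velocity v = 24 m/s, time t = 4 s
Using a = (v - v0) / t
a = (24 - 12) / 4
a = 12 / 4
a = 3 m/s^2

3 m/s^2


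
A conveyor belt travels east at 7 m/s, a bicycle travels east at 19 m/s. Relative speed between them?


Given: v_A = 7 m/s east, v_B = 19 m/s east
Both move in the same direction; relative speed = |v_A - v_B|
|7 - 19| = |-12|
= 12 m/s

12 m/s


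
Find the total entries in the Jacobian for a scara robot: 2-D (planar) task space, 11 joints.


Given: task space dimension = 2, joints = 11
Jacobian is a 2 x 11 matrix
Total entries = rows * columns
Total = 2 * 11
Total = 22

22


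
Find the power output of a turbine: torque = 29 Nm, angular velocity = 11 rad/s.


Given: tau = 29 Nm, omega = 11 rad/s
Using P = tau * omega
P = 29 * 11
P = 319 W

319 W


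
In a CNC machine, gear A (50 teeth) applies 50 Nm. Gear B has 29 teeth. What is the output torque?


Given: N1 = 50, N2 = 29, T1 = 50 Nm
Using T2/T1 = N2/N1
T2 = T1 * N2 / N1
T2 = 50 * 29 / 50
T2 = 1450 / 50
T2 = 29 Nm

29 Nm


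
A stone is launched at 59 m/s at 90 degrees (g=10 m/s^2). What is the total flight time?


Given: v0 = 59 m/s, theta = 90 deg, g = 10 m/s^2
sin(90) = 1
Using T = 2*v0*sin(theta) / g
T = 2*59*1 / 10
T = 118 / 10
T = 59/5 s

59/5 s


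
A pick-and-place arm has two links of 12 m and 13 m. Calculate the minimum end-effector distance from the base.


Given: L1 = 12 m, L2 = 13 m
For a 2-link planar arm, min reach = |L1 - L2| (second link folded back)
Min reach = |12 - 13|
Min reach = 1 m

1 m


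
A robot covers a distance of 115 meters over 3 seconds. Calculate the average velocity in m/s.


Given: distance d = 115 m, time t = 3 s
Using v = d / t
v = 115 / 3
v = 115/3 m/s

115/3 m/s


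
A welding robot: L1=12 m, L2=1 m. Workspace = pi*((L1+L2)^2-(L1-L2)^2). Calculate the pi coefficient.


Given: L1 = 12, L2 = 1
(L1+L2)^2 = (13)^2 = 169
(L1-L2)^2 = (11)^2 = 121
Difference = 169 - 121 = 48
This equals 4*L1*L2 = 4*12*1 = 48
Workspace area = 48*pi

48


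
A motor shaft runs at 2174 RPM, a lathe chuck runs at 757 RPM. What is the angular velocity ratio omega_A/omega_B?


Given: RPM_A = 2174, RPM_B = 757
omega = 2*pi*RPM/60, so omega_A/omega_B = RPM_A / RPM_B
omega_A/omega_B = 2174 / 757
omega_A/omega_B = 2174/757

2174/757


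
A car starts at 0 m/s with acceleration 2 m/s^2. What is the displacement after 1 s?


Given: v0 = 0 m/s, a = 2 m/s^2, t = 1 s
Using s = v0*t + (1/2)*a*t^2
s = 0*1 + (1/2)*2*1^2
s = 0 + (1/2)*2
s = 0 + 1
s = 1

1 m


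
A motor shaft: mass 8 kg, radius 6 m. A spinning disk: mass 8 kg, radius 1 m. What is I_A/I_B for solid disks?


Given: M1=8 kg, R1=6 m, M2=8 kg, R2=1 m
For a disk: I = (1/2)*M*R^2, so I_A/I_B = (M1*R1^2)/(M2*R2^2)
M1*R1^2 = 8*36 = 288
M2*R2^2 = 8*1 = 8
I_A/I_B = 288/8 = 36

36


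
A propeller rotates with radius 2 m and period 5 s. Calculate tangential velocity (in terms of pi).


Given: radius r = 2 m, period T = 5 s
Using v = 2*pi*r / T
v = 2*pi*2 / 5
v = 4*pi / 5
v = 4/5*pi m/s

4/5*pi m/s


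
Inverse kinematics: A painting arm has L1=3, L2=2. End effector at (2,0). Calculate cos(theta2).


Given: L1 = 3, L2 = 2, target (x, y) = (2, 0)
Using cos(theta2) = (x^2 + y^2 - L1^2 - L2^2) / (2*L1*L2)
x^2 + y^2 = 2^2 + 0 = 4
L1^2 + L2^2 = 9 + 4 = 13
Numerator = 4 - 13 = -9
Denominator = 2*3*2 = 12
cos(theta2) = -9/12 = -3/4

-3/4


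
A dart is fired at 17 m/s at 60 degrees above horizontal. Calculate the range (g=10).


Given: v0 = 17 m/s, theta = 60 deg, g = 10 m/s^2
sin(2*60) = sin(120) = sqrt(3)/2
Using R = v0^2 * sin(2*theta) / g
R = 17^2 * (sqrt(3)/2) / 10
R = 289 * sqrt(3) / 20
R = 289/20*sqrt(3) m

289/20*sqrt(3) m


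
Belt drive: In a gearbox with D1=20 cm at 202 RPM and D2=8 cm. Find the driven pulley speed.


Given: D1 = 20 cm, w1 = 202 RPM, D2 = 8 cm
Using D1*w1 = D2*w2
w2 = D1*w1 / D2
w2 = 20*202 / 8
w2 = 4040 / 8
w2 = 505 RPM

505 RPM


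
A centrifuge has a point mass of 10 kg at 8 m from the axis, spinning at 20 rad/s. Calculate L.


Given: m = 10 kg, r = 8 m, omega = 20 rad/s
For a point mass: I = m*r^2
I = 10*8^2 = 10*64 = 640
L = I*omega = 640*20
L = 12800 kg*m^2/s

12800 kg*m^2/s


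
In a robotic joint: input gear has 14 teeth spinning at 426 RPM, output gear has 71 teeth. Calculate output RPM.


Given: N1 = 14 teeth, w1 = 426 RPM, N2 = 71 teeth
Using N1*w1 = N2*w2
w2 = N1*w1 / N2
w2 = 14*426 / 71
w2 = 5964 / 71
w2 = 84 RPM

84 RPM


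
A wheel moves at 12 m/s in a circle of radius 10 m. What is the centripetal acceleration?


Given: v = 12 m/s, r = 10 m
Using a_c = v^2 / r
a_c = 12^2 / 10
a_c = 144 / 10
a_c = 72/5 m/s^2

72/5 m/s^2


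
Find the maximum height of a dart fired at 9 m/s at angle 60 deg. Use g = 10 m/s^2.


Given: v0 = 9 m/s, theta = 60 deg, g = 10 m/s^2
sin^2(60) = 3/4
Using H = v0^2 * sin^2(theta) / (2*g)
H = 9^2 * 3/4 / (2*10)
H = 81 * 3/4 / 20
H = 243/4 / 20
H = 243/80 m

243/80 m


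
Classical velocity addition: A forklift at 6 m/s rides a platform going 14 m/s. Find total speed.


Given: object velocity = 6 m/s, platform velocity = 14 m/s (same direction)
Using classical velocity addition: v_total = v_object + v_platform
v_total = 6 + 14
v_total = 20 m/s

20 m/s


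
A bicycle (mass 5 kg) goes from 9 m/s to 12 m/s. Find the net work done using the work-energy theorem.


Given: m = 5 kg, v0 = 9 m/s, v = 12 m/s
Using W = (1/2)*m*(v^2 - v0^2)
v^2 = 12^2 = 144
v0^2 = 9^2 = 81
v^2 - v0^2 = 144 - 81 = 63
W = (1/2)*5*63 = 315/2 J

315/2 J


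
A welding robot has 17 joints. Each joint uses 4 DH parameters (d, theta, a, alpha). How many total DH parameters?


Given: 17 joints, 4 DH parameters per joint (d, theta, a, alpha)
Total DH parameters = number_of_joints * 4
Total = 17 * 4
Total = 68

68


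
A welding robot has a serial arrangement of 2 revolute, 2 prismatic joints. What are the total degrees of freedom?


Given: serial robot with 2 revolute, 2 prismatic joints
DOF contribution per joint type: revolute=1, prismatic=1, spherical=3, fixed=0
DOF = 2*1 + 2*1
DOF = 4

4


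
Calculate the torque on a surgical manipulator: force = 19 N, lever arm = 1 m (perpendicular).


Given: F = 19 N, r = 1 m, angle = 90 deg (perpendicular)
Using tau = F * r * sin(90)
sin(90) = 1
tau = 19 * 1 * 1
tau = 19 Nm

19 Nm


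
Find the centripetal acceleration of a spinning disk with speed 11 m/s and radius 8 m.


Given: v = 11 m/s, r = 8 m
Using a_c = v^2 / r
a_c = 11^2 / 8
a_c = 121 / 8
a_c = 121/8 m/s^2

121/8 m/s^2


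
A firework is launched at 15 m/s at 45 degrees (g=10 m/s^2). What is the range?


Given: v0 = 15 m/s, theta = 45 deg, g = 10 m/s^2
sin(2*45) = sin(90) = 1
Using R = v0^2 * sin(2*theta) / g
R = 15^2 * 1 / 10
R = 225 / 10
R = 45/2 m

45/2 m


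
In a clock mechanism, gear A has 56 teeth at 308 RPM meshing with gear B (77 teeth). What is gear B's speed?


Given: N1 = 56 teeth, w1 = 308 RPM, N2 = 77 teeth
Using N1*w1 = N2*w2
w2 = N1*w1 / N2
w2 = 56*308 / 77
w2 = 17248 / 77
w2 = 224 RPM

224 RPM
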